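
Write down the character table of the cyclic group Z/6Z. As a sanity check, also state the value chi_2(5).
Character table of Z/6Z (irreps indexed chi_0,...,chi_5 with chi_k(m) = zeta_6^(k*m), zeta_6 = exp(2*pi*i/6)):
  irrep \ class  {0} (size 1)  {1} (size 1)    {2} (size 1)    {3} (size 1)  {4} (size 1)    {5} (size 1)  
  chi_0          1             1               1               1             1               1             
  chi_1          1             exp(I*pi/3)     exp(2*I*pi/3)   -1            exp(-2*I*pi/3)  exp(-I*pi/3)  
  chi_2          1             exp(2*I*pi/3)   exp(-2*I*pi/3)  1             exp(2*I*pi/3)   exp(-2*I*pi/3)
  chi_3          1             -1              1               -1            1               -1            
  chi_4          1             exp(-2*I*pi/3)  exp(2*I*pi/3)   1             exp(-2*I*pi/3)  exp(2*I*pi/3) 
  chi_5          1             exp(-I*pi/3)    exp(-2*I*pi/3)  -1            exp(2*I*pi/3)   exp(I*pi/3)   

Spot check: chi_2(5) = zeta_6^(2*5) = zeta_6^10 = exp(-2*I*pi/3).

Derivation: Z/6Z is abelian, so all 6 irreducible complex representations are 1-dimensional. They are given by chi_k(m) = zeta_6^(k*m) for k = 0,...,5. Row orthogonality: sum_m chi_k(m) conj(chi_l(m)) = 6 * [k = l].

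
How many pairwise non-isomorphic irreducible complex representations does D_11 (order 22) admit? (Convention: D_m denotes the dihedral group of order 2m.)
7

Why: The number of irreducible complex representations of a finite group equals its number of conjugacy classes. D_11 has 7 conjugacy classes ((n+3)/2 for n odd), so D_11 (order 22) has exactly 7 irreducible complex representations.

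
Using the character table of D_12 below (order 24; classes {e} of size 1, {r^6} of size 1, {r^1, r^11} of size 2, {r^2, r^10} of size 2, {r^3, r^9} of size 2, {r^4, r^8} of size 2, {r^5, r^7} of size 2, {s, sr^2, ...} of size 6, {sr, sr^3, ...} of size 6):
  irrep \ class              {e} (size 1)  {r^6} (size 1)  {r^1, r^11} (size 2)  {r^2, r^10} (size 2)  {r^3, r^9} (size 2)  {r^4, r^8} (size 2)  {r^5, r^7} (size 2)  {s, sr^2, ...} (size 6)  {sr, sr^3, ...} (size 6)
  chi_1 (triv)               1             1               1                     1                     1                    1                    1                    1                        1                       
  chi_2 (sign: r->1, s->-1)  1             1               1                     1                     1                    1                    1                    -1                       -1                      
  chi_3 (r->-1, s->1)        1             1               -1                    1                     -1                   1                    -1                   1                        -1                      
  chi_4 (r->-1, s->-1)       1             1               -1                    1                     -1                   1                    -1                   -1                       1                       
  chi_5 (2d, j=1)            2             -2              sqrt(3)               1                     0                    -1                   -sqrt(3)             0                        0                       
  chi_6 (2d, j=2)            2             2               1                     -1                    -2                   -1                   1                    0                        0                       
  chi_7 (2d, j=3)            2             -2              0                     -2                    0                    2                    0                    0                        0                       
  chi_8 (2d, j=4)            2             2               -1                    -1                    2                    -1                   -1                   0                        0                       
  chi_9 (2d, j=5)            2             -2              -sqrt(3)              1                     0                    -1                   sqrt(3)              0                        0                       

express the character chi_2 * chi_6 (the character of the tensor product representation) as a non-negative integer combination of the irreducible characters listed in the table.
chi_2 tensor chi_6 = chi_6 (all other irreducibles have multiplicity 0).

Derivation: The character of a tensor product is the pointwise product (chi_2 * chi_6)(C) = chi_2(C) * chi_6(C):
  {e}: (1)*(2), {r^6}: (1)*(2), {r^1, r^11}: (1)*(1), {r^2, r^10}: (1)*(-1), {r^3, r^9}: (1)*(-2), {r^4, r^8}: (1)*(-1), {r^5, r^7}: (1)*(1), {s, sr^2, ...}: (-1)*(0), {sr, sr^3, ...}: (-1)*(0)
so (chi_2 * chi_6) takes values
  {e} -> 2, {r^6} -> 2, {r^1, r^11} -> 1, {r^2, r^10} -> -1, {r^3, r^9} -> -2, {r^4, r^8} -> -1, {r^5, r^7} -> 1, {s, sr^2, ...} -> 0, {sr, sr^3, ...} -> 0.
Now take the inner product of this character with each irreducible chi from the table, <chi_2*chi_6, chi> = (1/24) sum_C |C| (chi_2*chi_6)(C) conj(chi(C)):
  <chi_2*chi_6, chi_1> = (1/24)[1*(2)*conj(1) + 1*(2)*conj(1) + 2*(1)*conj(1) + 2*(-1)*conj(1) + 2*(-2)*conj(1) + 2*(-1)*conj(1) + 2*(1)*conj(1) + 6*(0)*conj(1) + 6*(0)*conj(1)]
      = (1/24)[(2) + (2) + (2) + (-2) + (-4) + (-2) + (2) + (0) + (0)] = 0/24 = 0
  <chi_2*chi_6, chi_2> = (1/24)[1*(2)*conj(1) + 1*(2)*conj(1) + 2*(1)*conj(1) + 2*(-1)*conj(1) + 2*(-2)*conj(1) + 2*(-1)*conj(1) + 2*(1)*conj(1) + 6*(0)*conj(-1) + 6*(0)*conj(-1)]
      = (1/24)[(2) + (2) + (2) + (-2) + (-4) + (-2) + (2) + (0) + (0)] = 0/24 = 0
  <chi_2*chi_6, chi_3> = (1/24)[1*(2)*conj(1) + 1*(2)*conj(1) + 2*(1)*conj(-1) + 2*(-1)*conj(1) + 2*(-2)*conj(-1) + 2*(-1)*conj(1) + 2*(1)*conj(-1) + 6*(0)*conj(1) + 6*(0)*conj(-1)]
      = (1/24)[(2) + (2) + (-2) + (-2) + (4) + (-2) + (-2) + (0) + (0)] = 0/24 = 0
  <chi_2*chi_6, chi_4> = (1/24)[1*(2)*conj(1) + 1*(2)*conj(1) + 2*(1)*conj(-1) + 2*(-1)*conj(1) + 2*(-2)*conj(-1) + 2*(-1)*conj(1) + 2*(1)*conj(-1) + 6*(0)*conj(-1) + 6*(0)*conj(1)]
      = (1/24)[(2) + (2) + (-2) + (-2) + (4) + (-2) + (-2) + (0) + (0)] = 0/24 = 0
  <chi_2*chi_6, chi_5> = (1/24)[1*(2)*conj(2) + 1*(2)*conj(-2) + 2*(1)*conj(sqrt(3)) + 2*(-1)*conj(1) + 2*(-2)*conj(0) + 2*(-1)*conj(-1) + 2*(1)*conj(-sqrt(3)) + 6*(0)*conj(0) + 6*(0)*conj(0)]
      = (1/24)[(4) + (-4) + (2*sqrt(3)) + (-2) + (0) + (2) + (-2*sqrt(3)) + (0) + (0)] = 0/24 = 0
  <chi_2*chi_6, chi_6> = (1/24)[1*(2)*conj(2) + 1*(2)*conj(2) + 2*(1)*conj(1) + 2*(-1)*conj(-1) + 2*(-2)*conj(-2) + 2*(-1)*conj(-1) + 2*(1)*conj(1) + 6*(0)*conj(0) + 6*(0)*conj(0)]
      = (1/24)[(4) + (4) + (2) + (2) + (8) + (2) + (2) + (0) + (0)] = 24/24 = 1
  <chi_2*chi_6, chi_7> = (1/24)[1*(2)*conj(2) + 1*(2)*conj(-2) + 2*(1)*conj(0) + 2*(-1)*conj(-2) + 2*(-2)*conj(0) + 2*(-1)*conj(2) + 2*(1)*conj(0) + 6*(0)*conj(0) + 6*(0)*conj(0)]
      = (1/24)[(4) + (-4) + (0) + (4) + (0) + (-4) + (0) + (0) + (0)] = 0/24 = 0
  <chi_2*chi_6, chi_8> = (1/24)[1*(2)*conj(2) + 1*(2)*conj(2) + 2*(1)*conj(-1) + 2*(-1)*conj(-1) + 2*(-2)*conj(2) + 2*(-1)*conj(-1) + 2*(1)*conj(-1) + 6*(0)*conj(0) + 6*(0)*conj(0)]
      = (1/24)[(4) + (4) + (-2) + (2) + (-8) + (2) + (-2) + (0) + (0)] = 0/24 = 0
  <chi_2*chi_6, chi_9> = (1/24)[1*(2)*conj(2) + 1*(2)*conj(-2) + 2*(1)*conj(-sqrt(3)) + 2*(-1)*conj(1) + 2*(-2)*conj(0) + 2*(-1)*conj(-1) + 2*(1)*conj(sqrt(3)) + 6*(0)*conj(0) + 6*(0)*conj(0)]
      = (1/24)[(4) + (-4) + (-2*sqrt(3)) + (-2) + (0) + (2) + (2*sqrt(3)) + (0) + (0)] = 0/24 = 0
Hence the multiplicities are chi_6: 1. Dimension check: dim(chi_2)*dim(chi_6) = 1*2 = 2 and sum (mult * dim) = 1*2 = 2.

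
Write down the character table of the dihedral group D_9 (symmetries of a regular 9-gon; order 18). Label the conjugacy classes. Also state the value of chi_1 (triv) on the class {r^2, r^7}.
Conjugacy classes: {e} of size 1, {r^1, r^8} of size 2, {r^2, r^7} of size 2, {r^3, r^6} of size 2, {r^4, r^5} of size 2, {s, sr, ..., sr^8} of size 9.
Character table:
  irrep \ class              {e} (size 1)  {r^1, r^8} (size 2)  {r^2, r^7} (size 2)  {r^3, r^6} (size 2)  {r^4, r^5} (size 2)  {s, sr, ..., sr^8} (size 9)
  chi_1 (triv)               1             1                    1                    1                    1                    1                          
  chi_2 (sign: r->1, s->-1)  1             1                    1                    1                    1                    -1                         
  chi_3 (2d, j=1)            2             2*cos(2*pi/9)        2*cos(4*pi/9)        -1                   -2*cos(pi/9)         0                          
  chi_4 (2d, j=2)            2             2*cos(4*pi/9)        -2*cos(pi/9)         -1                   2*cos(2*pi/9)        0                          
  chi_5 (2d, j=3)            2             -1                   -1                   2                    -1                   0                          
  chi_6 (2d, j=4)            2             -2*cos(pi/9)         2*cos(2*pi/9)        -1                   2*cos(4*pi/9)        0                          

Spot check: chi_1 (triv) on {r^2, r^7} = 1.

Explanation: D_9 has order 2*9 = 18 with 6 conjugacy classes, hence 6 irreducibles. Sum of squared dims 1 + 1 + 4 + 4 + 4 + 4 = 18 = |G|. Linear characters come from the abelianisation; the 2-dimensional irreps have character r^k -> 2*cos(2*pi*j*k/9), reflections -> 0.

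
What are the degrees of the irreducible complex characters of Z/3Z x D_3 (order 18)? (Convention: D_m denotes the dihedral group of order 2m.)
Dimensions: 1, 1, 1, 1, 1, 1, 2, 2, 2

Solution. There are 9 irreducibles (= number of conjugacy classes). Their dimensions d_i satisfy sum d_i^2 = |G| = 18: 1 + 1 + 1 + 1 + 1 + 1 + 4 + 4 + 4 = 18. (For the product with Z/3Z: each of the 3 1-dim characters of Z/3Z tensors with each irrep of D_3, giving 3 copies of each D_3-dimension.)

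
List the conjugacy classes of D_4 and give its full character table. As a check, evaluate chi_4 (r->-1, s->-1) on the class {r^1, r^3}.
Conjugacy classes: {e} of size 1, {r^2} of size 1, {r^1, r^3} of size 2, {s, sr^2, ...} of size 2, {sr, sr^3, ...} of size 2.
Character table:
  irrep \ class              {e} (size 1)  {r^2} (size 1)  {r^1, r^3} (size 2)  {s, sr^2, ...} (size 2)  {sr, sr^3, ...} (size 2)
  chi_1 (triv)               1             1               1                    1                        1                       
  chi_2 (sign: r->1, s->-1)  1             1               1                    -1                       -1                      
  chi_3 (r->-1, s->1)        1             1               -1                   1                        -1                      
  chi_4 (r->-1, s->-1)       1             1               -1                   -1                       1                       
  chi_5 (2d, j=1)            2             -2              0                    0                        0                       

Spot check: chi_4 (r->-1, s->-1) on {r^1, r^3} = -1.

Explanation: D_4 has order 2*4 = 8 with 5 conjugacy classes, hence 5 irreducibles. Sum of squared dims 1 + 1 + 1 + 1 + 4 = 8 = |G|. Linear characters come from the abelianisation; the 2-dimensional irreps have character r^k -> 2*cos(2*pi*j*k/4), reflections -> 0.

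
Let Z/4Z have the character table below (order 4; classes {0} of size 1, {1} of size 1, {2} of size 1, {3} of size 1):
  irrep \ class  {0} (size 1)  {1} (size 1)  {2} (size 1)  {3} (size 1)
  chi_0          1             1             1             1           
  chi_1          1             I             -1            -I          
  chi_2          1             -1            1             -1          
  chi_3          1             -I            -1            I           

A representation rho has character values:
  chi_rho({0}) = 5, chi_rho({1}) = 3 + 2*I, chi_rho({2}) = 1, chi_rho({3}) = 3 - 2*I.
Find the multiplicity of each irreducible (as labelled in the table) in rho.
Multiplicities: chi_0: 3, chi_1: 2, chi_2: 0, chi_3: 0.

Explanation: Use <chi_rho, chi> = (1/|G|) sum_C |C| * chi_rho(C) * conj(chi(C)) with |G| = 4 for each irreducible chi in the table:
  <chi_rho, chi_0> = (1/4)[1*(5)*conj(1) + 1*(3 + 2*I)*conj(1) + 1*(1)*conj(1) + 1*(3 - 2*I)*conj(1)]
      = (1/4)[(5) + (3 + 2*I) + (1) + (3 - 2*I)] = 12/4 = 3
  <chi_rho, chi_1> = (1/4)[1*(5)*conj(1) + 1*(3 + 2*I)*conj(I) + 1*(1)*conj(-1) + 1*(3 - 2*I)*conj(-I)]
      = (1/4)[(5) + (2 - 3*I) + (-1) + (2 + 3*I)] = 8/4 = 2
  <chi_rho, chi_2> = (1/4)[1*(5)*conj(1) + 1*(3 + 2*I)*conj(-1) + 1*(1)*conj(1) + 1*(3 - 2*I)*conj(-1)]
      = (1/4)[(5) + (-3 - 2*I) + (1) + (-3 + 2*I)] = 0/4 = 0
  <chi_rho, chi_3> = (1/4)[1*(5)*conj(1) + 1*(3 + 2*I)*conj(-I) + 1*(1)*conj(-1) + 1*(3 - 2*I)*conj(I)]
      = (1/4)[(5) + (-2 + 3*I) + (-1) + (-2 - 3*I)] = 0/4 = 0
(Exp terms are combined using exp(i*s)*conj(exp(i*t)) = exp(i*(s-t)), and sums of them are collapsed using the identity that for every m > 1 the m distinct m-th roots of unity sum to 0, e.g. 1 + exp(2*I*pi/3) + exp(-2*I*pi/3) = 0.)
Dimension check: dim(rho) = sum (mult * dim) = 3*1 + 2*1 + 0*1 + 0*1 = 5 = chi_rho(e) = 5.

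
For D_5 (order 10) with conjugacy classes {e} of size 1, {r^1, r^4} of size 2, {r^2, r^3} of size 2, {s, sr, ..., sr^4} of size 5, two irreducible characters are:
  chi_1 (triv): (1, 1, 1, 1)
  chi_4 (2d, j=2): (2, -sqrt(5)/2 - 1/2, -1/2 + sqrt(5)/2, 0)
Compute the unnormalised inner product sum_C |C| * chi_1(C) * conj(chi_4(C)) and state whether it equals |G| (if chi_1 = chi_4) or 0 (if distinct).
Sum = 0; so <chi_1, chi_4> = 0 (distinct irreducibles are orthogonal).

Proof sketch: Compute term by term over conjugacy classes (|C| * chi_1(C) * conj(chi_4(C))):
  1*(1)*conj(2) + 2*(1)*conj(-sqrt(5)/2 - 1/2) + 2*(1)*conj(-1/2 + sqrt(5)/2) + 5*(1)*conj(0)
  = (2) + (-sqrt(5) - 1) + (-1 + sqrt(5)) + (0)
  = 0.
Dividing by |G| = 10 gives 0/10 = 0, matching the row-orthogonality relation <chi_1, chi_4> = [chi_1 = chi_4].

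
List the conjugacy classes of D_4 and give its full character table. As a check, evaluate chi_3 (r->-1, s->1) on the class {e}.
Conjugacy classes: {e} of size 1, {r^2} of size 1, {r^1, r^3} of size 2, {s, sr^2, ...} of size 2, {sr, sr^3, ...} of size 2.
Character table:
  irrep \ class              {e} (size 1)  {r^2} (size 1)  {r^1, r^3} (size 2)  {s, sr^2, ...} (size 2)  {sr, sr^3, ...} (size 2)
  chi_1 (triv)               1             1               1                    1                        1                       
  chi_2 (sign: r->1, s->-1)  1             1               1                    -1                       -1                      
  chi_3 (r->-1, s->1)        1             1               -1                   1                        -1                      
  chi_4 (r->-1, s->-1)       1             1               -1                   -1                       1                       
  chi_5 (2d, j=1)            2             -2              0                    0                        0                       

Spot check: chi_3 (r->-1, s->1) on {e} = 1.

Details: D_4 has order 2*4 = 8 with 5 conjugacy classes, hence 5 irreducibles. Sum of squared dims 1 + 1 + 1 + 1 + 4 = 8 = |G|. Linear characters come from the abelianisation; the 2-dimensional irreps have character r^k -> 2*cos(2*pi*j*k/4), reflections -> 0.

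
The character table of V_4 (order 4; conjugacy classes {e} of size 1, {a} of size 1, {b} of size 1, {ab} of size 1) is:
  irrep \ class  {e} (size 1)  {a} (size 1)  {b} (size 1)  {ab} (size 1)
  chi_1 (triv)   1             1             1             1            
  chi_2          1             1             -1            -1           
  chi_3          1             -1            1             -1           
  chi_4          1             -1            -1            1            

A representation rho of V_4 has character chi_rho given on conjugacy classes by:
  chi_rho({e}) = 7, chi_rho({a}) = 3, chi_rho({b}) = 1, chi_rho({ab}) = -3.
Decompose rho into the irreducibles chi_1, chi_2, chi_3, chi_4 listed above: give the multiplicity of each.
Multiplicities: chi_1: 2, chi_2: 3, chi_3: 2, chi_4: 0.

Use <chi_rho, chi> = (1/|G|) sum_C |C| * chi_rho(C) * conj(chi(C)) with |G| = 4 for each irreducible chi in the table:
  <chi_rho, chi_1> = (1/4)[1*(7)*conj(1) + 1*(3)*conj(1) + 1*(1)*conj(1) + 1*(-3)*conj(1)]
      = (1/4)[(7) + (3) + (1) + (-3)] = 8/4 = 2
  <chi_rho, chi_2> = (1/4)[1*(7)*conj(1) + 1*(3)*conj(1) + 1*(1)*conj(-1) + 1*(-3)*conj(-1)]
      = (1/4)[(7) + (3) + (-1) + (3)] = 12/4 = 3
  <chi_rho, chi_3> = (1/4)[1*(7)*conj(1) + 1*(3)*conj(-1) + 1*(1)*conj(1) + 1*(-3)*conj(-1)]
      = (1/4)[(7) + (-3) + (1) + (3)] = 8/4 = 2
  <chi_rho, chi_4> = (1/4)[1*(7)*conj(1) + 1*(3)*conj(-1) + 1*(1)*conj(-1) + 1*(-3)*conj(1)]
      = (1/4)[(7) + (-3) + (-1) + (-3)] = 0/4 = 0
Dimension check: dim(rho) = sum (mult * dim) = 2*1 + 3*1 + 2*1 + 0*1 = 7 = chi_rho(e) = 7.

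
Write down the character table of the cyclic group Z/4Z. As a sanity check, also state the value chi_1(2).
Character table of Z/4Z (irreps indexed chi_0,...,chi_3 with chi_k(m) = zeta_4^(k*m), zeta_4 = exp(2*pi*i/4)):
  irrep \ class  {0} (size 1)  {1} (size 1)  {2} (size 1)  {3} (size 1)
  chi_0          1             1             1             1           
  chi_1          1             I             -1            -I          
  chi_2          1             -1            1             -1          
  chi_3          1             -I            -1            I           

Spot check: chi_1(2) = zeta_4^(1*2) = zeta_4^2 = -1.

Argument: Z/4Z is abelian, so all 4 irreducible complex representations are 1-dimensional. They are given by chi_k(m) = zeta_4^(k*m) for k = 0,...,3. Row orthogonality: sum_m chi_k(m) conj(chi_l(m)) = 4 * [k = l].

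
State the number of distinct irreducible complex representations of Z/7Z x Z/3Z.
21

The number of irreducible complex representations of a finite group equals its number of conjugacy classes. Z/7Z x Z/3Z is abelian of order 21, so every element is its own conjugacy class: 21 classes, so Z/7Z x Z/3Z (order 21) has exactly 21 irreducible complex representations.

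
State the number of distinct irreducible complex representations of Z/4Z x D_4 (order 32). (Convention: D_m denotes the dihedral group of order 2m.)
20

Explanation: The number of irreducible complex representations of a finite group equals its number of conjugacy classes. For a direct product, #classes(G x H) = #classes(G) * #classes(H). Z/4Z has 4 classes (abelian), D_4 has 5 classes, so 4 * 5 = 20, so Z/4Z x D_4 (order 32) has exactly 20 irreducible complex representations.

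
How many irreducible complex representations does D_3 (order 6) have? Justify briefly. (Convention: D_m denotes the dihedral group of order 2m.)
3

Solution. The number of irreducible complex representations of a finite group equals its number of conjugacy classes. D_3 has 3 conjugacy classes ((n+3)/2 for n odd), so D_3 (order 6) has exactly 3 irreducible complex representations.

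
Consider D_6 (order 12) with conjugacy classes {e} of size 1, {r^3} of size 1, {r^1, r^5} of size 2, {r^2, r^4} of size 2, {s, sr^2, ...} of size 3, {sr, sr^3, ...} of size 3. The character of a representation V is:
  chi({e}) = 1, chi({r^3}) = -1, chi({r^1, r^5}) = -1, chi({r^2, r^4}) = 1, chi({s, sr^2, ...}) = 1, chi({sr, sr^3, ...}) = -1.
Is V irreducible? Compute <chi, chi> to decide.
Irreducible: <chi, chi> = 1.

Details: <chi, chi> = (1/|G|) sum_C |C| * |chi(C)|^2 = (1/12)[1*|1|^2 + 1*|-1|^2 + 2*|-1|^2 + 2*|1|^2 + 3*|1|^2 + 3*|-1|^2]
  = (1/12)[(1) + (1) + (2) + (2) + (3) + (3)] = 12/12 = 1.
A character is irreducible iff <chi, chi> = 1, so this representation is irreducible.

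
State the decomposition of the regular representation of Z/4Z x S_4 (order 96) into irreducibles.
Each irreducible V_i of dimension d_i appears with multiplicity d_i, i.e. rho_reg = (direct sum over all irreducibles V_i) d_i V_i. The irreducible dimensions for Z/4Z x S_4 are 1, 1, 1, 1, 1, 1, 1, 1, 2, 2, 2, 2, 3, 3, 3, 3, 3, 3, 3, 3: 8 irreducibles of dimension 1, each with multiplicity 1; 4 irreducibles of dimension 2, each with multiplicity 2; 8 irreducibles of dimension 3, each with multiplicity 3. Total dimension 8*1*1 + 4*2*2 + 8*3*3 = 96 = |G|.

Working: General theorem: in the regular representation of a finite group G, each irreducible appears with multiplicity equal to its dimension. Check: dim(rho_reg) = sum d_i^2 = 1 + 1 + 1 + 1 + 1 + 1 + 1 + 1 + 4 + 4 + 4 + 4 + 9 + 9 + 9 + 9 + 9 + 9 + 9 + 9 = 96 = |G|.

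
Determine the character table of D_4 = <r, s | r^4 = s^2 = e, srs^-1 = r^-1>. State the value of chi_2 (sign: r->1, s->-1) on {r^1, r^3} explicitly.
Conjugacy classes: {e} of size 1, {r^2} of size 1, {r^1, r^3} of size 2, {s, sr^2, ...} of size 2, {sr, sr^3, ...} of size 2.
Character table:
  irrep \ class              {e} (size 1)  {r^2} (size 1)  {r^1, r^3} (size 2)  {s, sr^2, ...} (size 2)  {sr, sr^3, ...} (size 2)
  chi_1 (triv)               1             1               1                    1                        1                       
  chi_2 (sign: r->1, s->-1)  1             1               1                    -1                       -1                      
  chi_3 (r->-1, s->1)        1             1               -1                   1                        -1                      
  chi_4 (r->-1, s->-1)       1             1               -1                   -1                       1                       
  chi_5 (2d, j=1)            2             -2              0                    0                        0                       

Spot check: chi_2 (sign: r->1, s->-1) on {r^1, r^3} = 1.

Argument: D_4 has order 2*4 = 8 with 5 conjugacy classes, hence 5 irreducibles. Sum of squared dims 1 + 1 + 1 + 1 + 4 = 8 = |G|. Linear characters come from the abelianisation; the 2-dimensional irreps have character r^k -> 2*cos(2*pi*j*k/4), reflections -> 0.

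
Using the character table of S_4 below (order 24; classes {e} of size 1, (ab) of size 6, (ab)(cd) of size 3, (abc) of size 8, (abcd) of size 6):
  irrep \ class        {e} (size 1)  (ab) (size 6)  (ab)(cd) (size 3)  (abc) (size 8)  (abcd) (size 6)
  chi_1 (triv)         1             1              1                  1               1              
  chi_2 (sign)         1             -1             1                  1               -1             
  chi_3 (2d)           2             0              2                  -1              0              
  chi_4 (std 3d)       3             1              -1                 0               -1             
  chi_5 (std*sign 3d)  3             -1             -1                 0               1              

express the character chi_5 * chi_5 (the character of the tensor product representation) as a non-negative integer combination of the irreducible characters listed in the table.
chi_5 tensor chi_5 = chi_1 + chi_3 + chi_4 + chi_5 (all other irreducibles have multiplicity 0).

Proof sketch: The character of a tensor product is the pointwise product (chi_5 * chi_5)(C) = chi_5(C) * chi_5(C):
  {e}: (3)*(3), (ab): (-1)*(-1), (ab)(cd): (-1)*(-1), (abc): (0)*(0), (abcd): (1)*(1)
so (chi_5 * chi_5) takes values
  {e} -> 9, (ab) -> 1, (ab)(cd) -> 1, (abc) -> 0, (abcd) -> 1.
Now take the inner product of this character with each irreducible chi from the table, <chi_5*chi_5, chi> = (1/24) sum_C |C| (chi_5*chi_5)(C) conj(chi(C)):
  <chi_5*chi_5, chi_1> = (1/24)[1*(9)*conj(1) + 6*(1)*conj(1) + 3*(1)*conj(1) + 8*(0)*conj(1) + 6*(1)*conj(1)]
      = (1/24)[(9) + (6) + (3) + (0) + (6)] = 24/24 = 1
  <chi_5*chi_5, chi_2> = (1/24)[1*(9)*conj(1) + 6*(1)*conj(-1) + 3*(1)*conj(1) + 8*(0)*conj(1) + 6*(1)*conj(-1)]
      = (1/24)[(9) + (-6) + (3) + (0) + (-6)] = 0/24 = 0
  <chi_5*chi_5, chi_3> = (1/24)[1*(9)*conj(2) + 6*(1)*conj(0) + 3*(1)*conj(2) + 8*(0)*conj(-1) + 6*(1)*conj(0)]
      = (1/24)[(18) + (0) + (6) + (0) + (0)] = 24/24 = 1
  <chi_5*chi_5, chi_4> = (1/24)[1*(9)*conj(3) + 6*(1)*conj(1) + 3*(1)*conj(-1) + 8*(0)*conj(0) + 6*(1)*conj(-1)]
      = (1/24)[(27) + (6) + (-3) + (0) + (-6)] = 24/24 = 1
  <chi_5*chi_5, chi_5> = (1/24)[1*(9)*conj(3) + 6*(1)*conj(-1) + 3*(1)*conj(-1) + 8*(0)*conj(0) + 6*(1)*conj(1)]
      = (1/24)[(27) + (-6) + (-3) + (0) + (6)] = 24/24 = 1
Hence the multiplicities are chi_1: 1, chi_3: 1, chi_4: 1, chi_5: 1. Dimension check: dim(chi_5)*dim(chi_5) = 3*3 = 9 and sum (mult * dim) = 1*1 + 1*2 + 1*3 + 1*3 = 9.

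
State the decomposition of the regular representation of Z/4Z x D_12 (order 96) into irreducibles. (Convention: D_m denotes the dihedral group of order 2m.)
Each irreducible V_i of dimension d_i appears with multiplicity d_i, i.e. rho_reg = (direct sum over all irreducibles V_i) d_i V_i. The irreducible dimensions for Z/4Z x D_12 are 1, 1, 1, 1, 1, 1, 1, 1, 1, 1, 1, 1, 1, 1, 1, 1, 2, 2, 2, 2, 2, 2, 2, 2, 2, 2, 2, 2, 2, 2, 2, 2, 2, 2, 2, 2: 16 irreducibles of dimension 1, each with multiplicity 1; 20 irreducibles of dimension 2, each with multiplicity 2. Total dimension 16*1*1 + 20*2*2 = 96 = |G|.

Reasoning: General theorem: in the regular representation of a finite group G, each irreducible appears with multiplicity equal to its dimension. Check: dim(rho_reg) = sum d_i^2 = 1 + 1 + 1 + 1 + 1 + 1 + 1 + 1 + 1 + 1 + 1 + 1 + 1 + 1 + 1 + 1 + 4 + 4 + 4 + 4 + 4 + 4 + 4 + 4 + 4 + 4 + 4 + 4 + 4 + 4 + 4 + 4 + 4 + 4 + 4 + 4 = 96 = |G|.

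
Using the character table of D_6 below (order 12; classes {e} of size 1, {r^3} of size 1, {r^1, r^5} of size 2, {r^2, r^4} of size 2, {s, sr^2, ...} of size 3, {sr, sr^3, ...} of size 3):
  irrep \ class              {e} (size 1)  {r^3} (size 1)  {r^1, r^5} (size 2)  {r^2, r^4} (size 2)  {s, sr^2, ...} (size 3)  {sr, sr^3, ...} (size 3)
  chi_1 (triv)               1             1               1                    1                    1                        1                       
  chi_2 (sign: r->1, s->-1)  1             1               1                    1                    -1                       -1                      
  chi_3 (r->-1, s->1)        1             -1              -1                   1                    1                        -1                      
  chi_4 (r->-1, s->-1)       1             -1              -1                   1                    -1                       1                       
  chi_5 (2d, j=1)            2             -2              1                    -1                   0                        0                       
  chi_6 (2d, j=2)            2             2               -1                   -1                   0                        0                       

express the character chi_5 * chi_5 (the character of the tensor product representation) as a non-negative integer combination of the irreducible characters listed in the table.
chi_5 tensor chi_5 = chi_1 + chi_2 + chi_6 (all other irreducibles have multiplicity 0).

Working: The character of a tensor product is the pointwise product (chi_5 * chi_5)(C) = chi_5(C) * chi_5(C):
  {e}: (2)*(2), {r^3}: (-2)*(-2), {r^1, r^5}: (1)*(1), {r^2, r^4}: (-1)*(-1), {s, sr^2, ...}: (0)*(0), {sr, sr^3, ...}: (0)*(0)
so (chi_5 * chi_5) takes values
  {e} -> 4, {r^3} -> 4, {r^1, r^5} -> 1, {r^2, r^4} -> 1, {s, sr^2, ...} -> 0, {sr, sr^3, ...} -> 0.
Now take the inner product of this character with each irreducible chi from the table, <chi_5*chi_5, chi> = (1/12) sum_C |C| (chi_5*chi_5)(C) conj(chi(C)):
  <chi_5*chi_5, chi_1> = (1/12)[1*(4)*conj(1) + 1*(4)*conj(1) + 2*(1)*conj(1) + 2*(1)*conj(1) + 3*(0)*conj(1) + 3*(0)*conj(1)]
      = (1/12)[(4) + (4) + (2) + (2) + (0) + (0)] = 12/12 = 1
  <chi_5*chi_5, chi_2> = (1/12)[1*(4)*conj(1) + 1*(4)*conj(1) + 2*(1)*conj(1) + 2*(1)*conj(1) + 3*(0)*conj(-1) + 3*(0)*conj(-1)]
      = (1/12)[(4) + (4) + (2) + (2) + (0) + (0)] = 12/12 = 1
  <chi_5*chi_5, chi_3> = (1/12)[1*(4)*conj(1) + 1*(4)*conj(-1) + 2*(1)*conj(-1) + 2*(1)*conj(1) + 3*(0)*conj(1) + 3*(0)*conj(-1)]
      = (1/12)[(4) + (-4) + (-2) + (2) + (0) + (0)] = 0/12 = 0
  <chi_5*chi_5, chi_4> = (1/12)[1*(4)*conj(1) + 1*(4)*conj(-1) + 2*(1)*conj(-1) + 2*(1)*conj(1) + 3*(0)*conj(-1) + 3*(0)*conj(1)]
      = (1/12)[(4) + (-4) + (-2) + (2) + (0) + (0)] = 0/12 = 0
  <chi_5*chi_5, chi_5> = (1/12)[1*(4)*conj(2) + 1*(4)*conj(-2) + 2*(1)*conj(1) + 2*(1)*conj(-1) + 3*(0)*conj(0) + 3*(0)*conj(0)]
      = (1/12)[(8) + (-8) + (2) + (-2) + (0) + (0)] = 0/12 = 0
  <chi_5*chi_5, chi_6> = (1/12)[1*(4)*conj(2) + 1*(4)*conj(2) + 2*(1)*conj(-1) + 2*(1)*conj(-1) + 3*(0)*conj(0) + 3*(0)*conj(0)]
      = (1/12)[(8) + (8) + (-2) + (-2) + (0) + (0)] = 12/12 = 1
Hence the multiplicities are chi_1: 1, chi_2: 1, chi_6: 1. Dimension check: dim(chi_5)*dim(chi_5) = 2*2 = 4 and sum (mult * dim) = 1*1 + 1*1 + 1*2 = 4.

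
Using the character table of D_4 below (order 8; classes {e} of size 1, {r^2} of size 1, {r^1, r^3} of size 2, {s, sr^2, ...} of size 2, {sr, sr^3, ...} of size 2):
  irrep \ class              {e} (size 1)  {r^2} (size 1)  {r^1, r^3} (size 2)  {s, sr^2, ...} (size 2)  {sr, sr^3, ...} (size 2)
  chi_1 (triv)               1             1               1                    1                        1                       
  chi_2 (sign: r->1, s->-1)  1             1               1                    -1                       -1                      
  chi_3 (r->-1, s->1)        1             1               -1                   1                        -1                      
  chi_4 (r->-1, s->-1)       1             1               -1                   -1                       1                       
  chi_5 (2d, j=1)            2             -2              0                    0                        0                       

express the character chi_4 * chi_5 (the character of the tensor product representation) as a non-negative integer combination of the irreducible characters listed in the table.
chi_4 tensor chi_5 = chi_5 (all other irreducibles have multiplicity 0).

Proof sketch: The character of a tensor product is the pointwise product (chi_4 * chi_5)(C) = chi_4(C) * chi_5(C):
  {e}: (1)*(2), {r^2}: (1)*(-2), {r^1, r^3}: (-1)*(0), {s, sr^2, ...}: (-1)*(0), {sr, sr^3, ...}: (1)*(0)
so (chi_4 * chi_5) takes values
  {e} -> 2, {r^2} -> -2, {r^1, r^3} -> 0, {s, sr^2, ...} -> 0, {sr, sr^3, ...} -> 0.
Now take the inner product of this character with each irreducible chi from the table, <chi_4*chi_5, chi> = (1/8) sum_C |C| (chi_4*chi_5)(C) conj(chi(C)):
  <chi_4*chi_5, chi_1> = (1/8)[1*(2)*conj(1) + 1*(-2)*conj(1) + 2*(0)*conj(1) + 2*(0)*conj(1) + 2*(0)*conj(1)]
      = (1/8)[(2) + (-2) + (0) + (0) + (0)] = 0/8 = 0
  <chi_4*chi_5, chi_2> = (1/8)[1*(2)*conj(1) + 1*(-2)*conj(1) + 2*(0)*conj(1) + 2*(0)*conj(-1) + 2*(0)*conj(-1)]
      = (1/8)[(2) + (-2) + (0) + (0) + (0)] = 0/8 = 0
  <chi_4*chi_5, chi_3> = (1/8)[1*(2)*conj(1) + 1*(-2)*conj(1) + 2*(0)*conj(-1) + 2*(0)*conj(1) + 2*(0)*conj(-1)]
      = (1/8)[(2) + (-2) + (0) + (0) + (0)] = 0/8 = 0
  <chi_4*chi_5, chi_4> = (1/8)[1*(2)*conj(1) + 1*(-2)*conj(1) + 2*(0)*conj(-1) + 2*(0)*conj(-1) + 2*(0)*conj(1)]
      = (1/8)[(2) + (-2) + (0) + (0) + (0)] = 0/8 = 0
  <chi_4*chi_5, chi_5> = (1/8)[1*(2)*conj(2) + 1*(-2)*conj(-2) + 2*(0)*conj(0) + 2*(0)*conj(0) + 2*(0)*conj(0)]
      = (1/8)[(4) + (4) + (0) + (0) + (0)] = 8/8 = 1
Hence the multiplicities are chi_5: 1. Dimension check: dim(chi_4)*dim(chi_5) = 1*2 = 2 and sum (mult * dim) = 1*2 = 2.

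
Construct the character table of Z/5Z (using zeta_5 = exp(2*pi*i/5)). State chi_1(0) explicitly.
Character table of Z/5Z (irreps indexed chi_0,...,chi_4 with chi_k(m) = zeta_5^(k*m), zeta_5 = exp(2*pi*i/5)):
  irrep \ class  {0} (size 1)  {1} (size 1)    {2} (size 1)    {3} (size 1)    {4} (size 1)  
  chi_0          1             1               1               1               1             
  chi_1          1             exp(2*I*pi/5)   exp(4*I*pi/5)   exp(-4*I*pi/5)  exp(-2*I*pi/5)
  chi_2          1             exp(4*I*pi/5)   exp(-2*I*pi/5)  exp(2*I*pi/5)   exp(-4*I*pi/5)
  chi_3          1             exp(-4*I*pi/5)  exp(2*I*pi/5)   exp(-2*I*pi/5)  exp(4*I*pi/5) 
  chi_4          1             exp(-2*I*pi/5)  exp(-4*I*pi/5)  exp(4*I*pi/5)   exp(2*I*pi/5) 

Spot check: chi_1(0) = zeta_5^(1*0) = zeta_5^0 = 1.

Details: Z/5Z is abelian, so all 5 irreducible complex representations are 1-dimensional. They are given by chi_k(m) = zeta_5^(k*m) for k = 0,...,4. Row orthogonality: sum_m chi_k(m) conj(chi_l(m)) = 5 * [k = l].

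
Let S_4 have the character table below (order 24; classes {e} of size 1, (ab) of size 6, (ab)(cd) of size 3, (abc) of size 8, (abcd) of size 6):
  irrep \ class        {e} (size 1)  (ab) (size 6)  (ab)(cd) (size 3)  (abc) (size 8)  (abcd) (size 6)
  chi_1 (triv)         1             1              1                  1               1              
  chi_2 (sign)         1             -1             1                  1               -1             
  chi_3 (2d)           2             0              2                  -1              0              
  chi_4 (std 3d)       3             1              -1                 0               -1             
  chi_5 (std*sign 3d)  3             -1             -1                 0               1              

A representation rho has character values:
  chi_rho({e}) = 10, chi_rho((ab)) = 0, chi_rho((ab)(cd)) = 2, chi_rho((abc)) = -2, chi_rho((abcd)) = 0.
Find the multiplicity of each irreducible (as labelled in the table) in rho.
Multiplicities: chi_1: 0, chi_2: 0, chi_3: 2, chi_4: 1, chi_5: 1.

Use <chi_rho, chi> = (1/|G|) sum_C |C| * chi_rho(C) * conj(chi(C)) with |G| = 24 for each irreducible chi in the table:
  <chi_rho, chi_1> = (1/24)[1*(10)*conj(1) + 6*(0)*conj(1) + 3*(2)*conj(1) + 8*(-2)*conj(1) + 6*(0)*conj(1)]
      = (1/24)[(10) + (0) + (6) + (-16) + (0)] = 0/24 = 0
  <chi_rho, chi_2> = (1/24)[1*(10)*conj(1) + 6*(0)*conj(-1) + 3*(2)*conj(1) + 8*(-2)*conj(1) + 6*(0)*conj(-1)]
      = (1/24)[(10) + (0) + (6) + (-16) + (0)] = 0/24 = 0
  <chi_rho, chi_3> = (1/24)[1*(10)*conj(2) + 6*(0)*conj(0) + 3*(2)*conj(2) + 8*(-2)*conj(-1) + 6*(0)*conj(0)]
      = (1/24)[(20) + (0) + (12) + (16) + (0)] = 48/24 = 2
  <chi_rho, chi_4> = (1/24)[1*(10)*conj(3) + 6*(0)*conj(1) + 3*(2)*conj(-1) + 8*(-2)*conj(0) + 6*(0)*conj(-1)]
      = (1/24)[(30) + (0) + (-6) + (0) + (0)] = 24/24 = 1
  <chi_rho, chi_5> = (1/24)[1*(10)*conj(3) + 6*(0)*conj(-1) + 3*(2)*conj(-1) + 8*(-2)*conj(0) + 6*(0)*conj(1)]
      = (1/24)[(30) + (0) + (-6) + (0) + (0)] = 24/24 = 1
Dimension check: dim(rho) = sum (mult * dim) = 0*1 + 0*1 + 2*2 + 1*3 + 1*3 = 10 = chi_rho(e) = 10.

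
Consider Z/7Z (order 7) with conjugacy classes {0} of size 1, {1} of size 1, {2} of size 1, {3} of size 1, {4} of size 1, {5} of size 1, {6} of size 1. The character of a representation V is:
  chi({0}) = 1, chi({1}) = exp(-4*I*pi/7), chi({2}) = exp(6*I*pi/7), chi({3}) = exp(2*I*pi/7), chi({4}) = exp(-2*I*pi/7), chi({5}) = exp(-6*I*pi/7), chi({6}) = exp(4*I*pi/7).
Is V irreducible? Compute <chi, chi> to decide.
Irreducible: <chi, chi> = 1.

<chi, chi> = (1/|G|) sum_C |C| * |chi(C)|^2 = (1/7)[1*|1|^2 + 1*|exp(-4*I*pi/7)|^2 + 1*|exp(6*I*pi/7)|^2 + 1*|exp(2*I*pi/7)|^2 + 1*|exp(-2*I*pi/7)|^2 + 1*|exp(-6*I*pi/7)|^2 + 1*|exp(4*I*pi/7)|^2]
  = (1/7)[(1) + (1) + (1) + (1) + (1) + (1) + (1)] = 7/7 = 1.
(Exp terms are combined using exp(i*s)*conj(exp(i*t)) = exp(i*(s-t)), and sums of them are collapsed using the identity that for every m > 1 the m distinct m-th roots of unity sum to 0, e.g. 1 + exp(2*I*pi/3) + exp(-2*I*pi/3) = 0.)
A character is irreducible iff <chi, chi> = 1, so this representation is irreducible.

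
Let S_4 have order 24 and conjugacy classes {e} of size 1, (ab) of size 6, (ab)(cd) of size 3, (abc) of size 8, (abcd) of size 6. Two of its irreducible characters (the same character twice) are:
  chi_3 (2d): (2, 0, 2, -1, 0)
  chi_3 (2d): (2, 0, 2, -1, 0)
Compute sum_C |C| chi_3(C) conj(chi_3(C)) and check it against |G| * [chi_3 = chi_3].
Sum = 24 = |G| = 24; so <chi_3, chi_3> = 1 (norm-1 confirms irreducibility).

Reasoning: Compute term by term over conjugacy classes (|C| * chi_3(C) * conj(chi_3(C))):
  1*(2)*conj(2) + 6*(0)*conj(0) + 3*(2)*conj(2) + 8*(-1)*conj(-1) + 6*(0)*conj(0)
  = (4) + (0) + (12) + (8) + (0)
  = 24.
Dividing by |G| = 24 gives 24/24 = 1, matching the row-orthogonality relation <chi_3, chi_3> = [chi_3 = chi_3].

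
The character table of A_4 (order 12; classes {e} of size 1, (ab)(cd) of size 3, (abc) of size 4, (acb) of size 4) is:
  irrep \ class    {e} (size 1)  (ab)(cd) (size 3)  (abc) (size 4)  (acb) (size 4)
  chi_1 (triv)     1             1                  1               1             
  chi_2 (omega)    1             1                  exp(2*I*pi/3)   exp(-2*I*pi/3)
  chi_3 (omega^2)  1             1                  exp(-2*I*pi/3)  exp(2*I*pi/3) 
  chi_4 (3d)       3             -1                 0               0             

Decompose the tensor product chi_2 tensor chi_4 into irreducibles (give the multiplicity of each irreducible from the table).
chi_2 tensor chi_4 = chi_4 (all other irreducibles have multiplicity 0).

Reasoning: The character of a tensor product is the pointwise product (chi_2 * chi_4)(C) = chi_2(C) * chi_4(C):
  {e}: (1)*(3), (ab)(cd): (1)*(-1), (abc): (exp(2*I*pi/3))*(0), (acb): (exp(-2*I*pi/3))*(0)
so (chi_2 * chi_4) takes values
  {e} -> 3, (ab)(cd) -> -1, (abc) -> 0, (acb) -> 0.
Now take the inner product of this character with each irreducible chi from the table, <chi_2*chi_4, chi> = (1/12) sum_C |C| (chi_2*chi_4)(C) conj(chi(C)):
  <chi_2*chi_4, chi_1> = (1/12)[1*(3)*conj(1) + 3*(-1)*conj(1) + 4*(0)*conj(1) + 4*(0)*conj(1)]
      = (1/12)[(3) + (-3) + (0) + (0)] = 0/12 = 0
  <chi_2*chi_4, chi_2> = (1/12)[1*(3)*conj(1) + 3*(-1)*conj(1) + 4*(0)*conj(exp(2*I*pi/3)) + 4*(0)*conj(exp(-2*I*pi/3))]
      = (1/12)[(3) + (-3) + (0) + (0)] = 0/12 = 0
  <chi_2*chi_4, chi_3> = (1/12)[1*(3)*conj(1) + 3*(-1)*conj(1) + 4*(0)*conj(exp(-2*I*pi/3)) + 4*(0)*conj(exp(2*I*pi/3))]
      = (1/12)[(3) + (-3) + (0) + (0)] = 0/12 = 0
  <chi_2*chi_4, chi_4> = (1/12)[1*(3)*conj(3) + 3*(-1)*conj(-1) + 4*(0)*conj(0) + 4*(0)*conj(0)]
      = (1/12)[(9) + (3) + (0) + (0)] = 12/12 = 1
(Exp terms are combined using exp(i*s)*conj(exp(i*t)) = exp(i*(s-t)), and sums of them are collapsed using the identity that for every m > 1 the m distinct m-th roots of unity sum to 0, e.g. 1 + exp(2*I*pi/3) + exp(-2*I*pi/3) = 0.)
Hence the multiplicities are chi_4: 1. Dimension check: dim(chi_2)*dim(chi_4) = 1*3 = 3 and sum (mult * dim) = 1*3 = 3.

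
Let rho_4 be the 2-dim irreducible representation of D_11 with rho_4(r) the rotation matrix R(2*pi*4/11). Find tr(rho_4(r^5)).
chi_{rho_4}(r^5) = 2*cos(2*pi*4*5/11) = 2*cos(4*pi/11)

Working: rho_4(r^5) is rotation by angle 2*pi*4*5/11, whose trace is 2*cos(2*pi*4*5/11) = 2*cos(4*pi/11).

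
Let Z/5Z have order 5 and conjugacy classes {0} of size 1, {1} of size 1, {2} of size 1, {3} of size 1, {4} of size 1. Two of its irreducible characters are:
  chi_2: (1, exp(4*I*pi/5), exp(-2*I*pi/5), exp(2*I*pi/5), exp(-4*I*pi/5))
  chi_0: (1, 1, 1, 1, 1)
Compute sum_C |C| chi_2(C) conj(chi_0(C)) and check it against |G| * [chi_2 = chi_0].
Sum = 0; so <chi_2, chi_0> = 0 (distinct irreducibles are orthogonal).

Explanation: Compute term by term over conjugacy classes (|C| * chi_2(C) * conj(chi_0(C))):
  1*(1)*conj(1) + 1*(exp(4*I*pi/5))*conj(1) + 1*(exp(-2*I*pi/5))*conj(1) + 1*(exp(2*I*pi/5))*conj(1) + 1*(exp(-4*I*pi/5))*conj(1)
  = (1) + (exp(4*I*pi/5)) + (exp(-2*I*pi/5)) + (exp(2*I*pi/5)) + (exp(-4*I*pi/5))
  = 0.
(Exp terms are combined using exp(i*s)*conj(exp(i*t)) = exp(i*(s-t)), and sums of them are collapsed using the identity that for every m > 1 the m distinct m-th roots of unity sum to 0, e.g. 1 + exp(2*I*pi/3) + exp(-2*I*pi/3) = 0.)
Dividing by |G| = 5 gives 0/5 = 0, matching the row-orthogonality relation <chi_2, chi_0> = [chi_2 = chi_0].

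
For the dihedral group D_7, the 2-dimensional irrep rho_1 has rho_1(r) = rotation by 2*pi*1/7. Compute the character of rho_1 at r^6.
chi_{rho_1}(r^6) = 2*cos(2*pi*1*6/7) = 2*cos(2*pi/7)

Solution. rho_1(r^6) is rotation by angle 2*pi*1*6/7, whose trace is 2*cos(2*pi*1*6/7) = 2*cos(2*pi/7).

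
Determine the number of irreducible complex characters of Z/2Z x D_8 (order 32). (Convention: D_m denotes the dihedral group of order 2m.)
14

Proof sketch: The number of irreducible complex representations of a finite group equals its number of conjugacy classes. For a direct product, #classes(G x H) = #classes(G) * #classes(H). Z/2Z has 2 classes (abelian), D_8 has 7 classes, so 2 * 7 = 14, so Z/2Z x D_8 (order 32) has exactly 14 irreducible complex representations.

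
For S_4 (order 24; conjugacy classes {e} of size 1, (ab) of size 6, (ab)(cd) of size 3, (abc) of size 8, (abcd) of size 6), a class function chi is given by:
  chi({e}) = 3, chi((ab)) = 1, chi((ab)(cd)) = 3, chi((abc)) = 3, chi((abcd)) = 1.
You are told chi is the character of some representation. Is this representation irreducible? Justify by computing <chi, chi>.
Not irreducible (reducible): <chi, chi> = 5 > 1.

Proof sketch: <chi, chi> = (1/|G|) sum_C |C| * |chi(C)|^2 = (1/24)[1*|3|^2 + 6*|1|^2 + 3*|3|^2 + 8*|3|^2 + 6*|1|^2]
  = (1/24)[(9) + (6) + (27) + (72) + (6)] = 120/24 = 5.
A character is irreducible iff <chi, chi> = 1, so this representation is reducible.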